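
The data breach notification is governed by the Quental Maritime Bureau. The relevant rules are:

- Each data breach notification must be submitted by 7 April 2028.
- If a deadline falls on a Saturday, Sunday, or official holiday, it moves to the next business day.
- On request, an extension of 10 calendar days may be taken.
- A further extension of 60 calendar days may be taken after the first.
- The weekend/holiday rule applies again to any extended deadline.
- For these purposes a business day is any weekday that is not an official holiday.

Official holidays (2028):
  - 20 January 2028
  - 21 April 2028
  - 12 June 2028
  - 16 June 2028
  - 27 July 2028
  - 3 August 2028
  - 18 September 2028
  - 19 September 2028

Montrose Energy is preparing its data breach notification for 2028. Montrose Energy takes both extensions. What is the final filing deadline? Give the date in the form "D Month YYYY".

19 June 2028

The statutory due date is 7 April 2028.
7 April 2028 (Friday) is already a business day.
Add the 10 calendar-day extension to 7 April 2028: 17 April 2028.
Since 17 April 2028 is a Monday and not a holiday, the date is unchanged.
With the 60-day extension, 17 April 2028 becomes 16 June 2028.
16 June 2028 falls on a listed holiday. Rolling to the next business day gives 19 June 2028, a Monday.
So the filing is due 19 June 2028.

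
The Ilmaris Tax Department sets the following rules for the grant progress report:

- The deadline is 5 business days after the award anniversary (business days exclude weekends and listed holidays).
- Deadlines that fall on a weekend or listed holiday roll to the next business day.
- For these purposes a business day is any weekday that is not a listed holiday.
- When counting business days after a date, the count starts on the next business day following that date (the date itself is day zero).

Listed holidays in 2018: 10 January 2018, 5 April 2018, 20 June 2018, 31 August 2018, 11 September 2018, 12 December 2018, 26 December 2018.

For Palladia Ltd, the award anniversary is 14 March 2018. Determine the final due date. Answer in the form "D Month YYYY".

Starting the day after 14 March 2018 and counting 5 business days lands on 21 March 2018.
Since 21 March 2018 is a Wednesday and not a holiday, the date is unchanged.
Final deadline: 21 March 2018.

21 March 2018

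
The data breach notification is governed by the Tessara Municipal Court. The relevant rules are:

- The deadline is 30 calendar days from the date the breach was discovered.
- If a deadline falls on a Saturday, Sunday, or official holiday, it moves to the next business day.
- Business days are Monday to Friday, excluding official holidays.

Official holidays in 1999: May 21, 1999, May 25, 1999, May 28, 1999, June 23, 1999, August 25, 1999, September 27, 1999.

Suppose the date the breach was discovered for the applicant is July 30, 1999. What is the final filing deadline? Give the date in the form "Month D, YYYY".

From July 30, 1999, 30 calendar days later is August 29, 1999.
August 29, 1999 falls on a Sunday. Rolling to the next business day gives August 30, 1999, a Monday.
Final deadline: August 30, 1999.

August 30, 1999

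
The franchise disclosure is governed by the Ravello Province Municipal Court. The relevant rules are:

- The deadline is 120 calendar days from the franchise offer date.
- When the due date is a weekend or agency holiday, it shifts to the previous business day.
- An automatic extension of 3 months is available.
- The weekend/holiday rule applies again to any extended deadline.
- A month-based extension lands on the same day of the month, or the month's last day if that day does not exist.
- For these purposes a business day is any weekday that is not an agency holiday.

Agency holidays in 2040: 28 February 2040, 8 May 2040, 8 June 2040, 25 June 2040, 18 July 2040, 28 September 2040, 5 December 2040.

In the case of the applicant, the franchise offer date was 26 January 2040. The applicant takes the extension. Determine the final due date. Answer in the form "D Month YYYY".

24 August 2040

Trigger date 26 January 2040 + 120 calendar days = 25 May 2040.
25 May 2040 is a Friday and not a listed holiday, so it stands.
The 3 months extension carries 25 May 2040 to 25 August 2040.
25 August 2040 is a Saturday; the preceding business day is 24 August 2040 (Friday).
Deadline: 24 August 2040.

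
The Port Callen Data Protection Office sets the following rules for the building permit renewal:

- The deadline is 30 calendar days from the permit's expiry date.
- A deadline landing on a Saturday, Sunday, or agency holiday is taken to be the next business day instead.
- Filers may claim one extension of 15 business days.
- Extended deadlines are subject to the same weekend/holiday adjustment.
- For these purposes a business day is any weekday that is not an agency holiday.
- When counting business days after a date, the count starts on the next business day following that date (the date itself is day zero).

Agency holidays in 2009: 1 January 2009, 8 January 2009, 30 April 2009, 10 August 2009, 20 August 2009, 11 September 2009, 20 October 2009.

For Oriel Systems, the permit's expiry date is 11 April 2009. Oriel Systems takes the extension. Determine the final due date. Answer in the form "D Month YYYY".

Adding 30 calendar days to 11 April 2009 gives 11 May 2009.
Since 11 May 2009 is a Monday and not a holiday, the date is unchanged.
Applying the 15-business-day extension: 15 business days after 11 May 2009 is 1 June 2009.
1 June 2009 (Monday) is already a business day.
Deadline: 1 June 2009.

1 June 2009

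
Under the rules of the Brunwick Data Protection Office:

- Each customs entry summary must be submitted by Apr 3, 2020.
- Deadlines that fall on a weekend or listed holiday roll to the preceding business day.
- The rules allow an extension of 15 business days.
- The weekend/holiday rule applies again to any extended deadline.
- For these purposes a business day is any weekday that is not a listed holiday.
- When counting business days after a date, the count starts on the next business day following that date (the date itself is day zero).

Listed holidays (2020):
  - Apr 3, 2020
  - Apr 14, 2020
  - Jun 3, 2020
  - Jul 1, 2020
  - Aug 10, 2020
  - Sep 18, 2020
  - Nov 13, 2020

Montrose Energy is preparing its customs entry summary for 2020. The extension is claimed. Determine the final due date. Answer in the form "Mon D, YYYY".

Apr 27, 2020

The stated deadline is Apr 3, 2020.
Apr 3, 2020 is a listed holiday; the preceding business day is Apr 2, 2020 (Thursday).
Counting 15 further business days from Apr 2, 2020 reaches Apr 27, 2020.
Apr 27, 2020 (Monday) is already a business day.
The final due date is Apr 27, 2020.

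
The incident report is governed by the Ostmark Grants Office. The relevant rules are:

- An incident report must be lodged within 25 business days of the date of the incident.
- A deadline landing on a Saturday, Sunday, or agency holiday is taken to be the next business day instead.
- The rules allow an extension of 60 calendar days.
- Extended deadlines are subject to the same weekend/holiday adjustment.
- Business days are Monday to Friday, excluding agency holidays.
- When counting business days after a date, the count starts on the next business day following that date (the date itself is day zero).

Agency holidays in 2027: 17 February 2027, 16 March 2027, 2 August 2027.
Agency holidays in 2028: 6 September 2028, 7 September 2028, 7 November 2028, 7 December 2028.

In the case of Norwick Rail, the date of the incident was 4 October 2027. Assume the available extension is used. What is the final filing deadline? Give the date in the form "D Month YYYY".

Starting the day after 4 October 2027 and counting 25 business days lands on 8 November 2027.
8 November 2027 (Monday) is already a business day.
The 60-calendar-day extension moves the deadline from 8 November 2027 to 7 January 2028.
7 January 2028 falls on a Friday, which is a business day, so no adjustment is needed.
Deadline: 7 January 2028.

7 January 2028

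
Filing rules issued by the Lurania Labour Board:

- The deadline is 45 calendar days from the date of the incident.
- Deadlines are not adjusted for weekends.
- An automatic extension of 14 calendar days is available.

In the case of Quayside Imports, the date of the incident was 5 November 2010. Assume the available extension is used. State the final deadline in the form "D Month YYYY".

3 January 2011

45 calendar days after 5 November 2010 is 20 December 2010.
20 December 2010 is a Monday; no weekend or holiday adjustment applies.
The 14-calendar-day extension moves the deadline from 20 December 2010 to 3 January 2011.
3 January 2011 is a Monday; no weekend or holiday adjustment applies.
So the filing is due 3 January 2011.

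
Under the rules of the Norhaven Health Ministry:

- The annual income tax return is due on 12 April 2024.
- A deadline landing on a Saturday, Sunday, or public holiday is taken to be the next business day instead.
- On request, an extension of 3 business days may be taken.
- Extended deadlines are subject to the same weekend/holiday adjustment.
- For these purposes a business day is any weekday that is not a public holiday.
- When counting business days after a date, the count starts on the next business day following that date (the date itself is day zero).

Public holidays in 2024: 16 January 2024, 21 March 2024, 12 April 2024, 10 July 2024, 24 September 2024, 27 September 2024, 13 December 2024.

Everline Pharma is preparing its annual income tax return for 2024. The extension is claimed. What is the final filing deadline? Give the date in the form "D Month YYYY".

18 April 2024

The statutory due date is 12 April 2024.
Because 12 April 2024 is a listed holiday, the deadline becomes 15 April 2024 (Monday).
Applying the 3-business-day extension: 3 business days after 15 April 2024 is 18 April 2024.
18 April 2024 (Thursday) is already a business day.
So the filing is due 18 April 2024.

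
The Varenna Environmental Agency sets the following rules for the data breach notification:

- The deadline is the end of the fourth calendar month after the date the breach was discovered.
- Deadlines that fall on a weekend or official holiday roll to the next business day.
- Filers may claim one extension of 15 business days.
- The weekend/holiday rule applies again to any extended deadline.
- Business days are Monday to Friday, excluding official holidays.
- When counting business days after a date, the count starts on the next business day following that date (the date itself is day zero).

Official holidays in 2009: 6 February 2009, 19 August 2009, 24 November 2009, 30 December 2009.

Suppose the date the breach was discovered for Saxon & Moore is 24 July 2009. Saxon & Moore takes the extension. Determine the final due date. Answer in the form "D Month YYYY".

The fourth month after 24 July 2009 is November 2009, whose last day is 30 November 2009.
30 November 2009 falls on a Monday, which is a business day, so no adjustment is needed.
The 15-business-day extension runs from 30 November 2009 to 21 December 2009.
Since 21 December 2009 is a Monday and not a holiday, the date is unchanged.
So the filing is due 21 December 2009.

21 December 2009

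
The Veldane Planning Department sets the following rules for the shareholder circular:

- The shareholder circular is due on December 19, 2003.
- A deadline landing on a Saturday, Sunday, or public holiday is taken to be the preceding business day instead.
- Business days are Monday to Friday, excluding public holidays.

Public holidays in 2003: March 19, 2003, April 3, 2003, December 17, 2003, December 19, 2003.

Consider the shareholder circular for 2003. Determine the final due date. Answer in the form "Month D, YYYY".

Start from the fixed due date, December 19, 2003.
December 19, 2003 is a listed holiday, so it moves to the preceding business day, December 18, 2003 (Thursday).
Deadline: December 18, 2003.

December 18, 2003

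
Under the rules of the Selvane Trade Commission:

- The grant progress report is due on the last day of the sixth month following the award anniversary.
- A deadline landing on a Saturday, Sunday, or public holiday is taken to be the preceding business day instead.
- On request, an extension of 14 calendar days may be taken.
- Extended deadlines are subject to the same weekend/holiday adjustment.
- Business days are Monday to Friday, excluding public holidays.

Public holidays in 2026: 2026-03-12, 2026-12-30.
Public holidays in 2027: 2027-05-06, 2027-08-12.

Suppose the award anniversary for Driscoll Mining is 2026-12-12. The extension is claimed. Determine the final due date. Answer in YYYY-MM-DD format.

2027-07-14

6 months after 2026-12-12 falls in June 2027; the last day of that month is 2027-06-30.
2027-06-30 (Wednesday) is already a business day.
Applying the 14-calendar-day extension: 2027-06-30 + 14 days = 2027-07-14.
2027-07-14 falls on a Wednesday, which is a business day, so no adjustment is needed.
Final deadline: 2027-07-14.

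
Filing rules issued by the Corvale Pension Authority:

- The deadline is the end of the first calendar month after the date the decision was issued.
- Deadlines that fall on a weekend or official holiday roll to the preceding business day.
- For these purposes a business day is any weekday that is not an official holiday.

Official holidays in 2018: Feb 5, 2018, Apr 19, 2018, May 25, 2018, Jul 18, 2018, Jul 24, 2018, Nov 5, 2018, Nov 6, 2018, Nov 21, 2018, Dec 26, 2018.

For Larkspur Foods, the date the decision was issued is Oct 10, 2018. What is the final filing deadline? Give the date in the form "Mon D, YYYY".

1 month after Oct 10, 2018 falls in November 2018; the last day of that month is Nov 30, 2018.
Nov 30, 2018 (Friday) is already a business day.
Final deadline: Nov 30, 2018.

Nov 30, 2018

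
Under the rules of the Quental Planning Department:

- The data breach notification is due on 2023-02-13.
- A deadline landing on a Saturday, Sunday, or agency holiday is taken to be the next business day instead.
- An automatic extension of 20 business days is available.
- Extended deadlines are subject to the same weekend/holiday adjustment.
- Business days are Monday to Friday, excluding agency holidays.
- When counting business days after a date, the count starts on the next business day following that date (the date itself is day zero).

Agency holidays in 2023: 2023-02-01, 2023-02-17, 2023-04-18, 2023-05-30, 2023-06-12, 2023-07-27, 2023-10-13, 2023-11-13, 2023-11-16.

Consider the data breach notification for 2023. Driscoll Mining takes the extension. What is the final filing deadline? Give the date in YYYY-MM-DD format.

2023-03-14

Start from the fixed due date, 2023-02-13.
2023-02-13 falls on a Monday, which is a business day, so no adjustment is needed.
The 20-business-day extension runs from 2023-02-13 to 2023-03-14.
Since 2023-03-14 is a Tuesday and not a holiday, the date is unchanged.
Final deadline: 2023-03-14.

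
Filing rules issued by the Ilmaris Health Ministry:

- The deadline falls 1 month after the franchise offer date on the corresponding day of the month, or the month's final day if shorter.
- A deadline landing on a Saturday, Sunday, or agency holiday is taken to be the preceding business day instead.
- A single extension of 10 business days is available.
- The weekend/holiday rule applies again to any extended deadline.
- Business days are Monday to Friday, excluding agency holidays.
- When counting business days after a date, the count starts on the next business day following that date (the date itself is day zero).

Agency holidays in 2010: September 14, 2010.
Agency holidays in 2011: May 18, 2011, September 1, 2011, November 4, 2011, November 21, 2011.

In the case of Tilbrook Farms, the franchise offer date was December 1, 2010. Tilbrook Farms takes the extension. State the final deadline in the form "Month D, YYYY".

1 month from December 1, 2010 is January 1, 2011.
Because January 1, 2011 is a Saturday, the deadline becomes December 31, 2010 (Friday).
Applying the 10-business-day extension: 10 business days after December 31, 2010 is January 14, 2011.
January 14, 2011 falls on a Friday, which is a business day, so no adjustment is needed.
Deadline: January 14, 2011.

January 14, 2011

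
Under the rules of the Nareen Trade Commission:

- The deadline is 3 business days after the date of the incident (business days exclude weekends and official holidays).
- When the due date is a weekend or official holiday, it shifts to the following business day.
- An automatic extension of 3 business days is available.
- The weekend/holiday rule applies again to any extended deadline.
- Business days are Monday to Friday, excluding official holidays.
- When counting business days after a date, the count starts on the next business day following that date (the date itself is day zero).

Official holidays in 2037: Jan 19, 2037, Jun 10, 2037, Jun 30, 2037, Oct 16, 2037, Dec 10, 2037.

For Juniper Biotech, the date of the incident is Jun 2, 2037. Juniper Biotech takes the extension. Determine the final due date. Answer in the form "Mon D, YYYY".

Jun 11, 2037

Counting 3 business days after Jun 2, 2037 (skipping weekends and listed holidays) reaches Jun 5, 2037.
Since Jun 5, 2037 is a Friday and not a holiday, the date is unchanged.
Counting 3 further business days from Jun 5, 2037 reaches Jun 11, 2037.
Since Jun 11, 2037 is a Thursday and not a holiday, the date is unchanged.
So the filing is due Jun 11, 2037.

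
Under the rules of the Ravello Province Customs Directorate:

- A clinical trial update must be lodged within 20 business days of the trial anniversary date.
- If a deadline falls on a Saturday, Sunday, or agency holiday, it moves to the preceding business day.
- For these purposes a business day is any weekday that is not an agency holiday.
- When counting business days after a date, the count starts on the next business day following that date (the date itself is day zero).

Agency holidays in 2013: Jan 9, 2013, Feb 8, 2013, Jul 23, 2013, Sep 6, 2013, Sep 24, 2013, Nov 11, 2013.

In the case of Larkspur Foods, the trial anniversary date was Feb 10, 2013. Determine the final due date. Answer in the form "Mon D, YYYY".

20 business days after Feb 10, 2013, excluding weekends and holidays, is Mar 8, 2013.
Since Mar 8, 2013 is a Friday and not a holiday, the date is unchanged.
Deadline: Mar 8, 2013.

Mar 8, 2013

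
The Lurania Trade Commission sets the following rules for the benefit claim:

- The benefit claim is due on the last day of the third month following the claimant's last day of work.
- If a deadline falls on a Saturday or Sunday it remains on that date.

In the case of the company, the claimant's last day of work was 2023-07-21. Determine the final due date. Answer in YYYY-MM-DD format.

3 months after 2023-07-21 falls in October 2023; the last day of that month is 2023-10-31.
2023-10-31 falls on a Tuesday. The rules make no weekend/holiday allowance, so it remains 2023-10-31.
The final due date is 2023-10-31.

2023-10-31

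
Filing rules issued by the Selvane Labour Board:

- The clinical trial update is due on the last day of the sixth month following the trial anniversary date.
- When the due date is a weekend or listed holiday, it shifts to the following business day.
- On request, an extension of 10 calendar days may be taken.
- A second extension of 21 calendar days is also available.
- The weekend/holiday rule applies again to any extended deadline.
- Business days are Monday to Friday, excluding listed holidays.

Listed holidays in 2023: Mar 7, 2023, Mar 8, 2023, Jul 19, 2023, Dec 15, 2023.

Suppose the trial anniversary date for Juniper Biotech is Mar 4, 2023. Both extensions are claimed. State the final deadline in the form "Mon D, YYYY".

Nov 2, 2023

6 months after Mar 4, 2023 is September 2023; that month ends on Sep 30, 2023.
Sep 30, 2023 falls on a Saturday. Rolling to the next business day gives Oct 2, 2023, a Monday.
Applying the 10-calendar-day extension: Oct 2, 2023 + 10 days = Oct 12, 2023.
Oct 12, 2023 (Thursday) is already a business day.
Add the 21 calendar-day extension to Oct 12, 2023: Nov 2, 2023.
Since Nov 2, 2023 is a Thursday and not a holiday, the date is unchanged.
The final due date is Nov 2, 2023.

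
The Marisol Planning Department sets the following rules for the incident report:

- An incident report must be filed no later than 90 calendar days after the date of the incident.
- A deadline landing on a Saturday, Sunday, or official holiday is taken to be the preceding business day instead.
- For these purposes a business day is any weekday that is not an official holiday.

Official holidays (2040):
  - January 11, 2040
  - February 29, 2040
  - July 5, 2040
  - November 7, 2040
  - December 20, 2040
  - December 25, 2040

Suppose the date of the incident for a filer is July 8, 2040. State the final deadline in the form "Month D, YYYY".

Trigger date July 8, 2040 + 90 calendar days = October 6, 2040.
October 6, 2040 is a Saturday, so it moves to the preceding business day, October 5, 2040 (Friday).
Final deadline: October 5, 2040.

October 5, 2040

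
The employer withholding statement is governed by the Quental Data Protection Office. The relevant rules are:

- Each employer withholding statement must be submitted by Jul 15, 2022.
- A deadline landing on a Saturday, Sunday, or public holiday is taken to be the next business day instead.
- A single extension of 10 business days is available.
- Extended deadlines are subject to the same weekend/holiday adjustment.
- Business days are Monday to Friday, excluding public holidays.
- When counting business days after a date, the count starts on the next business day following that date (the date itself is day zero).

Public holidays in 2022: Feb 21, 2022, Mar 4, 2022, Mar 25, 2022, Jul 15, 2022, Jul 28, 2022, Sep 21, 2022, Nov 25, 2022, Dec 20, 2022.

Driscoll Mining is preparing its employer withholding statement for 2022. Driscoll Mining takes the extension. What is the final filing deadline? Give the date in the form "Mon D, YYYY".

The stated deadline is Jul 15, 2022.
Jul 15, 2022 is a listed holiday, so it moves to the next business day, Jul 18, 2022 (Monday).
Applying the 10-business-day extension: 10 business days after Jul 18, 2022 is Aug 2, 2022.
Aug 2, 2022 falls on a Tuesday, which is a business day, so no adjustment is needed.
Final deadline: Aug 2, 2022.

Aug 2, 2022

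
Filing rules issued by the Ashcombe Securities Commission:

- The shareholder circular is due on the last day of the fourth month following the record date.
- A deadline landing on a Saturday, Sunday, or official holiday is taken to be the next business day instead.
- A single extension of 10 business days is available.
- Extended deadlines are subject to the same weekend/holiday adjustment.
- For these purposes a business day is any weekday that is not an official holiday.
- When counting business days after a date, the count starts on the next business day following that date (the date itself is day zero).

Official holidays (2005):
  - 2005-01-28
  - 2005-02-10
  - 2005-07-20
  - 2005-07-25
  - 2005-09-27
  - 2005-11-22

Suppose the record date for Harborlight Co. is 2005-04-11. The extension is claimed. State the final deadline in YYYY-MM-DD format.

4 months after 2005-04-11 is August 2005; that month ends on 2005-08-31.
2005-08-31 is a Wednesday and not a listed holiday, so it stands.
Applying the 10-business-day extension: 10 business days after 2005-08-31 is 2005-09-14.
Since 2005-09-14 is a Wednesday and not a holiday, the date is unchanged.
The final due date is 2005-09-14.

2005-09-14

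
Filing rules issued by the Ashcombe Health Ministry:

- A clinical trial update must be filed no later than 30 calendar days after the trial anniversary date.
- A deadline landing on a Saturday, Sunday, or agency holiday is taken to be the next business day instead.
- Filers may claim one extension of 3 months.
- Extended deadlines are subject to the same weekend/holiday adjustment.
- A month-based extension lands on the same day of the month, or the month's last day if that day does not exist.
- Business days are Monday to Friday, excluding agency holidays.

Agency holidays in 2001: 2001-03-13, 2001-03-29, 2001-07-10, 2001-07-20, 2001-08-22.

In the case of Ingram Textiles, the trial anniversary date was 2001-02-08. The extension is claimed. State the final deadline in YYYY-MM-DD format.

2001-06-12

Adding 30 calendar days to 2001-02-08 gives 2001-03-10.
2001-03-10 is a Saturday; the next business day is 2001-03-12 (Monday).
The 3 months extension carries 2001-03-12 to 2001-06-12.
2001-06-12 (Tuesday) is already a business day.
The final due date is 2001-06-12.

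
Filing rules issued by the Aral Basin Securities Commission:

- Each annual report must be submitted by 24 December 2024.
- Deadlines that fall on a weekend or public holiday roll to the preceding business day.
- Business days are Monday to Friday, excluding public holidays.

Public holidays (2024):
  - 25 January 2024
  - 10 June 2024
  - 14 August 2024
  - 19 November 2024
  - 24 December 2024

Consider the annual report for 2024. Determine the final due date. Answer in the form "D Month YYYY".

23 December 2024

Start from the fixed due date, 24 December 2024.
24 December 2024 is a listed holiday, so it moves to the preceding business day, 23 December 2024 (Monday).
Final deadline: 23 December 2024.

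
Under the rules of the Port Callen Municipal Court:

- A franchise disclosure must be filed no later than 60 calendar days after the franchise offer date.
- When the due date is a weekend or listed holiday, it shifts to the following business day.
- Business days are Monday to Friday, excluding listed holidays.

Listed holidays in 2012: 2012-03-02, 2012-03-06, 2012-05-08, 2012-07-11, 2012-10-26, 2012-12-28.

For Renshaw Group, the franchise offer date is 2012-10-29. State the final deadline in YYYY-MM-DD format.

Adding 60 calendar days to 2012-10-29 gives 2012-12-28.
2012-12-28 falls on a listed holiday. Rolling to the next business day gives 2012-12-31, a Monday.
Deadline: 2012-12-31.

2012-12-31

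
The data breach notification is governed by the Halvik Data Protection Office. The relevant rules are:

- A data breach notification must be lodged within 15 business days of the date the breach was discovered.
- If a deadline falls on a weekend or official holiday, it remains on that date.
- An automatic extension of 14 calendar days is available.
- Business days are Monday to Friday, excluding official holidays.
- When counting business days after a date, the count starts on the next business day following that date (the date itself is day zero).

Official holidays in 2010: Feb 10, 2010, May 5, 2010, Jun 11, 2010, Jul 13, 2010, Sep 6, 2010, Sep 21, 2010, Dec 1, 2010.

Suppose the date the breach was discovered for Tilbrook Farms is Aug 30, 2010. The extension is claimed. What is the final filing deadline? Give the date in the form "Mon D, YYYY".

Oct 6, 2010

Starting the day after Aug 30, 2010 and counting 15 business days lands on Sep 22, 2010.
Sep 22, 2010 is a Wednesday; no weekend or holiday adjustment applies.
With the 14-day extension, Sep 22, 2010 becomes Oct 6, 2010.
No adjustment is made for weekends or holidays, so Oct 6, 2010 stands.
Deadline: Oct 6, 2010.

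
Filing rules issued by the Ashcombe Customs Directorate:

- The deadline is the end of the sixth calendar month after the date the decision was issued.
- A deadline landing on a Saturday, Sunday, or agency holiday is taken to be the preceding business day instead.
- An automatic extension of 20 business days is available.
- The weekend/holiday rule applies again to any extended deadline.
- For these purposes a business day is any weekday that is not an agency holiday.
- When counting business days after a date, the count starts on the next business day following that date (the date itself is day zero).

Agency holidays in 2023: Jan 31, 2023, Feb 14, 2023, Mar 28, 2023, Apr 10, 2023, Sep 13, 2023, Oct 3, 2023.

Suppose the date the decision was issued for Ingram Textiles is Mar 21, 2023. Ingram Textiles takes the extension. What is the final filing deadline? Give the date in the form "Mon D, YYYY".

Oct 30, 2023

6 months after Mar 21, 2023 is September 2023; that month ends on Sep 30, 2023.
Sep 30, 2023 is a Saturday; the preceding business day is Sep 29, 2023 (Friday).
Counting 20 further business days from Sep 29, 2023 reaches Oct 30, 2023.
Oct 30, 2023 is a Monday and not a listed holiday, so it stands.
The final due date is Oct 30, 2023.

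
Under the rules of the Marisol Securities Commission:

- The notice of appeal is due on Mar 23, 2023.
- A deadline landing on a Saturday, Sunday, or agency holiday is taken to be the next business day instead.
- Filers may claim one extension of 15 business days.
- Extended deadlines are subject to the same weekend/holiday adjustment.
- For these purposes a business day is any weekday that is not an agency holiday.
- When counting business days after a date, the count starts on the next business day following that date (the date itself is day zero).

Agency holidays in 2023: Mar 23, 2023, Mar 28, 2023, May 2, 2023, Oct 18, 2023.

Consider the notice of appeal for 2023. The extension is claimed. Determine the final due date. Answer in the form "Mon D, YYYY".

Start from the fixed due date, Mar 23, 2023.
Because Mar 23, 2023 is a listed holiday, the deadline becomes Mar 24, 2023 (Friday).
Counting 15 further business days from Mar 24, 2023 reaches Apr 17, 2023.
Apr 17, 2023 is a Monday and not a listed holiday, so it stands.
Final deadline: Apr 17, 2023.

Apr 17, 2023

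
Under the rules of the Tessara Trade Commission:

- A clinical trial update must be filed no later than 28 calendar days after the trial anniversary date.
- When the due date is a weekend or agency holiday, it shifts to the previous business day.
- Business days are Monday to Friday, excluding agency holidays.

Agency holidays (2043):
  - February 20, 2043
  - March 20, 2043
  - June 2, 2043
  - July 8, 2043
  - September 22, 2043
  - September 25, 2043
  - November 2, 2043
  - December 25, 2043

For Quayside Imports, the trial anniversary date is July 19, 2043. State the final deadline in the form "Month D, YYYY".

Trigger date July 19, 2043 + 28 calendar days = August 16, 2043.
August 16, 2043 is a Sunday; the preceding business day is August 14, 2043 (Friday).
Final deadline: August 14, 2043.

August 14, 2043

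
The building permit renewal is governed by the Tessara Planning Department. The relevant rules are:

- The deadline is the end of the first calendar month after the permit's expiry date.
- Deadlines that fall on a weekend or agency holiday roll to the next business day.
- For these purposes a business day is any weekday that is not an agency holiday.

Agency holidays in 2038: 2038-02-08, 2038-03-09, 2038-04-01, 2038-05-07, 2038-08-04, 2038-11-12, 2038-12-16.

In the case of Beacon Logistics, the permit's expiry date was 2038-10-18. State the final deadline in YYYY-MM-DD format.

2038-11-30

1 month after 2038-10-18 is November 2038; that month ends on 2038-11-30.
2038-11-30 is a Tuesday and not a listed holiday, so it stands.
Deadline: 2038-11-30.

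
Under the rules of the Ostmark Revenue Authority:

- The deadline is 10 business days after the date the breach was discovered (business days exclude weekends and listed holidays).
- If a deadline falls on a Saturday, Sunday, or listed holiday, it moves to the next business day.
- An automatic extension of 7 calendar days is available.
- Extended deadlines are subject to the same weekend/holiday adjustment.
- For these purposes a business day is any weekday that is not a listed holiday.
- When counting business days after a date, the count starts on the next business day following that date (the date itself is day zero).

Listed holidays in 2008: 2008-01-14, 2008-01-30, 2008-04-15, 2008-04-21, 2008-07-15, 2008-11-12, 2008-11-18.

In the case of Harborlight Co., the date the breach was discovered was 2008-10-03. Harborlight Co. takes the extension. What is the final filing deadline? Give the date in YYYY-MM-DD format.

Starting the day after 2008-10-03 and counting 10 business days lands on 2008-10-17.
2008-10-17 (Friday) is already a business day.
The 7-calendar-day extension moves the deadline from 2008-10-17 to 2008-10-24.
2008-10-24 is a Friday and not a listed holiday, so it stands.
Deadline: 2008-10-24.

2008-10-24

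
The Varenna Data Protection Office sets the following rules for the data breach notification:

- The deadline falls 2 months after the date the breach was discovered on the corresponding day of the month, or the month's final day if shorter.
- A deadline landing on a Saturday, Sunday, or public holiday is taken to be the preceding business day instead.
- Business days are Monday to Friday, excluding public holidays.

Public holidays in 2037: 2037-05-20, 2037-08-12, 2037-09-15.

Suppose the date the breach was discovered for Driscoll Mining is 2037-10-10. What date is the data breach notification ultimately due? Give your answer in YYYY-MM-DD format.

2 months after 2037-10-10, on the same day of the month, is 2037-12-10.
Since 2037-12-10 is a Thursday and not a holiday, the date is unchanged.
So the filing is due 2037-12-10.

2037-12-10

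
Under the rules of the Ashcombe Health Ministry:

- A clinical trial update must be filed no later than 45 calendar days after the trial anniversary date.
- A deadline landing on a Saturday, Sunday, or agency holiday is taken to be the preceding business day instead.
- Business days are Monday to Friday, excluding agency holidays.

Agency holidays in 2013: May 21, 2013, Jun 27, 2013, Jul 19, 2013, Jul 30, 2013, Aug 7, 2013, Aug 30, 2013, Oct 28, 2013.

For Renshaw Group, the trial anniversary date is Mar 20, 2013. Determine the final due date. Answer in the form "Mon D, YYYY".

45 calendar days after Mar 20, 2013 is May 4, 2013.
May 4, 2013 is a Saturday, so it moves to the preceding business day, May 3, 2013 (Friday).
The final due date is May 3, 2013.

May 3, 2013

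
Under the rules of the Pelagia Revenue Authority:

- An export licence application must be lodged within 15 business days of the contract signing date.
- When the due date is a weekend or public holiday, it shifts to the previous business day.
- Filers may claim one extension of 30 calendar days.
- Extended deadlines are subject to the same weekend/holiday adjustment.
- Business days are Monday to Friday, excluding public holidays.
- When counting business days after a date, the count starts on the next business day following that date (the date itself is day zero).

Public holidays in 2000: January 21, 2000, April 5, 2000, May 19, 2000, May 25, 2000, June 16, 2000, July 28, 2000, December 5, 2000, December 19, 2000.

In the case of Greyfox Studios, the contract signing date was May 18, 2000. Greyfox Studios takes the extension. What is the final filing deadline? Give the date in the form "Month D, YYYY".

July 12, 2000

15 business days after May 18, 2000, excluding weekends and holidays, is June 12, 2000.
June 12, 2000 falls on a Monday, which is a business day, so no adjustment is needed.
Applying the 30-calendar-day extension: June 12, 2000 + 30 days = July 12, 2000.
July 12, 2000 (Wednesday) is already a business day.
Deadline: July 12, 2000.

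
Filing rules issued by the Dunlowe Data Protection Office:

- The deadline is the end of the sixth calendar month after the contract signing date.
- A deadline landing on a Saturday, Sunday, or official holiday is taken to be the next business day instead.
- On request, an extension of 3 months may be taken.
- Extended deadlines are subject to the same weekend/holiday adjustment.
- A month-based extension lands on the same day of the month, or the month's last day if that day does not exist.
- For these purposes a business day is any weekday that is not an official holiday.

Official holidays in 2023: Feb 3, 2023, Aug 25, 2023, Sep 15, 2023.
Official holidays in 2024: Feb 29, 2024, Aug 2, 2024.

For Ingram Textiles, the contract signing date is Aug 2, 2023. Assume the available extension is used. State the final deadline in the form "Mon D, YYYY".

Jun 3, 2024

6 months after Aug 2, 2023 is February 2024; that month ends on Feb 29, 2024.
Because Feb 29, 2024 is a listed holiday, the deadline becomes Mar 1, 2024 (Friday).
Applying the 3 months extension: 3 months after Mar 1, 2024 is Jun 1, 2024.
Jun 1, 2024 is a Saturday; the next business day is Jun 3, 2024 (Monday).
Final deadline: Jun 3, 2024.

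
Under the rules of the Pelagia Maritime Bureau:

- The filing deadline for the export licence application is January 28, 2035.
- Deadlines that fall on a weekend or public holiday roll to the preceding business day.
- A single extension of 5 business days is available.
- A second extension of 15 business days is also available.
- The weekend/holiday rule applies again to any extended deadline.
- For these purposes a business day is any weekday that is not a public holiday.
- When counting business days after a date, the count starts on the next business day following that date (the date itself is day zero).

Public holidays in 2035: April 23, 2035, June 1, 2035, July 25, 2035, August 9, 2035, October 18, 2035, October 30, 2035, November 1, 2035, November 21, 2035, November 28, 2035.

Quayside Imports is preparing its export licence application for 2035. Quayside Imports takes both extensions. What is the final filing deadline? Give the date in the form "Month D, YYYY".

February 23, 2035

Start from the fixed due date, January 28, 2035.
January 28, 2035 falls on a Sunday. Rolling to the preceding business day gives January 26, 2035, a Friday.
Counting 5 further business days from January 26, 2035 reaches February 2, 2035.
February 2, 2035 is a Friday and not a listed holiday, so it stands.
Applying the 15-business-day extension: 15 business days after February 2, 2035 is February 23, 2035.
February 23, 2035 falls on a Friday, which is a business day, so no adjustment is needed.
Final deadline: February 23, 2035.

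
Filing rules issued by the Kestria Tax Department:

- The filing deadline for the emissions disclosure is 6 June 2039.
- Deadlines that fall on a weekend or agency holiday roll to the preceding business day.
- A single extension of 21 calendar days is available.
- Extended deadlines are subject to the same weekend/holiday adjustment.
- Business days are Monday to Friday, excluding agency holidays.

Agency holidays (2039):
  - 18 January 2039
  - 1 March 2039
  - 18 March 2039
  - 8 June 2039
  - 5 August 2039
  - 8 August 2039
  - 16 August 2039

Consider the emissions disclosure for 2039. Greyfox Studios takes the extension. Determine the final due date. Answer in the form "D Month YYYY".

27 June 2039

The stated deadline is 6 June 2039.
6 June 2039 falls on a Monday, which is a business day, so no adjustment is needed.
Applying the 21-calendar-day extension: 6 June 2039 + 21 days = 27 June 2039.
27 June 2039 is a Monday and not a listed holiday, so it stands.
So the filing is due 27 June 2039.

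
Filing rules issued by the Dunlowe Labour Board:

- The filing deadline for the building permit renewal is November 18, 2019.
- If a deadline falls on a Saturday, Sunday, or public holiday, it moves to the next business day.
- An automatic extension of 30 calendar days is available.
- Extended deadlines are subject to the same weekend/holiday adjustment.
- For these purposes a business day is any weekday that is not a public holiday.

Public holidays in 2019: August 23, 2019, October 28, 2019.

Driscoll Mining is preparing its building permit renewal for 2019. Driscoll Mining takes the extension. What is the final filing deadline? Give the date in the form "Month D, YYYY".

December 18, 2019

The stated deadline is November 18, 2019.
November 18, 2019 falls on a Monday, which is a business day, so no adjustment is needed.
Applying the 30-calendar-day extension: November 18, 2019 + 30 days = December 18, 2019.
December 18, 2019 (Wednesday) is already a business day.
Final deadline: December 18, 2019.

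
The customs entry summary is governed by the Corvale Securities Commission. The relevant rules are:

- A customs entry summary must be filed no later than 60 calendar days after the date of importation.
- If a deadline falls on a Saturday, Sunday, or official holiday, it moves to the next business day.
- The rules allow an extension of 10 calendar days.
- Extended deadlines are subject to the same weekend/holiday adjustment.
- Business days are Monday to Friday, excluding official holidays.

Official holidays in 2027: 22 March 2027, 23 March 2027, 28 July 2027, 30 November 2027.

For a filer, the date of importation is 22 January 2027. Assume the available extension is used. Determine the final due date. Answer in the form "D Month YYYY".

Adding 60 calendar days to 22 January 2027 gives 23 March 2027.
Because 23 March 2027 is a listed holiday, the deadline becomes 24 March 2027 (Wednesday).
Add the 10 calendar-day extension to 24 March 2027: 3 April 2027.
3 April 2027 is a Saturday, so it moves to the next business day, 5 April 2027 (Monday).
So the filing is due 5 April 2027.

5 April 2027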